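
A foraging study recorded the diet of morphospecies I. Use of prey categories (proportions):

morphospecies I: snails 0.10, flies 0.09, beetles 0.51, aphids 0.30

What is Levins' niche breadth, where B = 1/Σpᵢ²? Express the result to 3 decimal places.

Σpᵢ² = 0.10² + 0.09² + 0.51² + 0.30² = 0.0100 + 0.0081 + 0.2601 + 0.0900 = 0.3682
B = 1 / 0.3682 = 2.71592

2.716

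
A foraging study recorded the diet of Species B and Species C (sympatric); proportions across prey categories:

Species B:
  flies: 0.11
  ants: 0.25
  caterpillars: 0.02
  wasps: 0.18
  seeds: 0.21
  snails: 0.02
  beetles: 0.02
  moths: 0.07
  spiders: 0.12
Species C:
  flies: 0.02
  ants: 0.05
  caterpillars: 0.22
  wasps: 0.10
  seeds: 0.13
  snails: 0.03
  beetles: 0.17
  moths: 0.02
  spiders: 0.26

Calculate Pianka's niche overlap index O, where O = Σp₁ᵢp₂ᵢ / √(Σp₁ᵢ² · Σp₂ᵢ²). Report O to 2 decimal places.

0.58

Σ p₁ᵢp₂ᵢ = 0.0022 + 0.0125 + 0.0044 + 0.0180 + 0.0273 + 0.0006 + 0.0034 + 0.0014 + 0.0312 = 0.1010
Σp_1ᵢ² = 0.11² + 0.25² + 0.02² + 0.18² + 0.21² + 0.02² + 0.02² + 0.07² + 0.12² = 0.0121 + 0.0625 + 0.0004 + 0.0324 + 0.0441 + 0.0004 + 0.0004 + 0.0049 + 0.0144 = 0.1716
Σp_2ᵢ² = 0.02² + 0.05² + 0.22² + 0.10² + 0.13² + 0.03² + 0.17² + 0.02² + 0.26² = 0.0004 + 0.0025 + 0.0484 + 0.0100 + 0.0169 + 0.0009 + 0.0289 + 0.0004 + 0.0676 = 0.1760
O = 0.1010 / √(0.1716 × 0.1760) = 0.1010 / 0.17379 = 0.5812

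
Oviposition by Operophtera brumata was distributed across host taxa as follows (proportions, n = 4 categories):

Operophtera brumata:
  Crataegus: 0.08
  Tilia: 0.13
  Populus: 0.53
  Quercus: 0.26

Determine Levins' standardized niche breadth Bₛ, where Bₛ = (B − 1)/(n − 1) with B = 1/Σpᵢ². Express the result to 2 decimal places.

0.56

Σpᵢ² = 0.08² + 0.13² + 0.53² + 0.26² = 0.0064 + 0.0169 + 0.2809 + 0.0676 = 0.3718
B = 1 / 0.3718 = 2.6896
Bₛ = (B − 1)/(n − 1) = (2.6896 − 1)/(4 − 1) = 1.6896/3 = 0.5632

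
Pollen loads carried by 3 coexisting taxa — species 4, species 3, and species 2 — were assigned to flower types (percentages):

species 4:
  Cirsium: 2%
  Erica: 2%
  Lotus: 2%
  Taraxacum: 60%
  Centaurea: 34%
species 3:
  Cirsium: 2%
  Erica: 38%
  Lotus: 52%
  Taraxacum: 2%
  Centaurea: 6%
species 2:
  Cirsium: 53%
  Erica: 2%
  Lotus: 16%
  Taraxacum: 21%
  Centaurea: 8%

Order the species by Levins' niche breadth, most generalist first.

Convert percentages to proportions (divide by 100).
Σp_4ᵢ² = 0.02² + 0.02² + 0.02² + 0.60² + 0.34² = 0.0004 + 0.0004 + 0.0004 + 0.3600 + 0.1156 = 0.4768
B_4 = 1 / 0.4768 = 2.0973
Σp_3ᵢ² = 0.02² + 0.38² + 0.52² + 0.02² + 0.06² = 0.0004 + 0.1444 + 0.2704 + 0.0004 + 0.0036 = 0.4192
B_3 = 1 / 0.4192 = 2.3855
Σp_2ᵢ² = 0.53² + 0.02² + 0.16² + 0.21² + 0.08² = 0.2809 + 0.0004 + 0.0256 + 0.0441 + 0.0064 = 0.3574
B_2 = 1 / 0.3574 = 2.7980
Ranking by B (broadest → narrowest): species 2 (2.80) > species 3 (2.39) > species 4 (2.10)

species 2 > species 3 > species 4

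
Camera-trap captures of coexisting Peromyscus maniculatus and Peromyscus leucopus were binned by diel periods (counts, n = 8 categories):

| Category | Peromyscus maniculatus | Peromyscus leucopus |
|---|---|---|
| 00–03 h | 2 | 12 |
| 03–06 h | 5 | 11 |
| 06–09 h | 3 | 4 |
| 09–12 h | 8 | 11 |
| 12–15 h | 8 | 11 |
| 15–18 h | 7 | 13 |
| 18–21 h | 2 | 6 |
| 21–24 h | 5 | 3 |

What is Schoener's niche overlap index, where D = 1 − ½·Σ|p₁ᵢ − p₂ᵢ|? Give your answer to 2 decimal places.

Proportions for Peromyscus maniculatus (n=40): 2/40=0.0500, 5/40=0.1250, 3/40=0.0750, 8/40=0.2000, 8/40=0.2000, 7/40=0.1750, 2/40=0.0500, 5/40=0.1250
Proportions for Peromyscus leucopus (n=71): 12/71=0.1690, 11/71=0.1549, 4/71=0.0563, 11/71=0.1549, 11/71=0.1549, 13/71=0.1831, 6/71=0.0845, 3/71=0.0423
Σ|p₁ᵢ − p₂ᵢ| = 0.1190 + 0.0299 + 0.0187 + 0.0451 + 0.0451 + 0.0081 + 0.0345 + 0.0827 = 0.3831
D = 1 − ½ × 0.3831 = 1 − 0.19155 = 0.80845

0.81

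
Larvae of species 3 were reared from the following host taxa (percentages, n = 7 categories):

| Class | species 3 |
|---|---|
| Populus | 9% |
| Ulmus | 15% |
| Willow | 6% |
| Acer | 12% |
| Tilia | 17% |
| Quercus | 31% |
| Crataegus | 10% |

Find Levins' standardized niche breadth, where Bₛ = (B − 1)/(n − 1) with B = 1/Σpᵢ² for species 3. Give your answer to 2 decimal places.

Convert percentages to proportions (divide by 100).
Σpᵢ² = 0.09² + 0.15² + 0.06² + 0.12² + 0.17² + 0.31² + 0.10² = 0.0081 + 0.0225 + 0.0036 + 0.0144 + 0.0289 + 0.0961 + 0.0100 = 0.1836
B = 1 / 0.1836 = 5.4466
Bₛ = (B − 1)/(n − 1) = (5.4466 − 1)/(7 − 1) = 4.4466/6 = 0.7411

0.74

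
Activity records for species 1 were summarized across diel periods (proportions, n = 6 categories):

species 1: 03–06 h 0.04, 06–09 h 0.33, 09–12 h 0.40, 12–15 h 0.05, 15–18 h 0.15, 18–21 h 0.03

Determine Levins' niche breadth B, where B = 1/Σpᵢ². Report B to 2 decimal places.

3.37

Σpᵢ² = 0.04² + 0.33² + 0.40² + 0.05² + 0.15² + 0.03² = 0.0016 + 0.1089 + 0.1600 + 0.0025 + 0.0225 + 0.0009 = 0.2964
B = 1 / 0.2964 = 3.3738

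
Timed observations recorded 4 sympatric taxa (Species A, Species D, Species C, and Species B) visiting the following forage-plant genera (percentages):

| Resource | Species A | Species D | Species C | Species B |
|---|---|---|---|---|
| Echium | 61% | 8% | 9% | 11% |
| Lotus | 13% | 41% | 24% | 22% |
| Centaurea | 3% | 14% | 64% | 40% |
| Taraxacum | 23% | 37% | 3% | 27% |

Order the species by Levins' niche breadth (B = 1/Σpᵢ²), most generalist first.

Species B > Species D > Species A > Species C

Convert percentages to proportions (divide by 100).
Σp_Aᵢ² = 0.61² + 0.13² + 0.03² + 0.23² = 0.3721 + 0.0169 + 0.0009 + 0.0529 = 0.4428
B_A = 1 / 0.4428 = 2.2584
Σp_Dᵢ² = 0.08² + 0.41² + 0.14² + 0.37² = 0.0064 + 0.1681 + 0.0196 + 0.1369 = 0.3310
B_D = 1 / 0.3310 = 3.0211
Σp_Cᵢ² = 0.09² + 0.24² + 0.64² + 0.03² = 0.0081 + 0.0576 + 0.4096 + 0.0009 = 0.4762
B_C = 1 / 0.4762 = 2.1000
Σp_Bᵢ² = 0.11² + 0.22² + 0.40² + 0.27² = 0.0121 + 0.0484 + 0.1600 + 0.0729 = 0.2934
B_B = 1 / 0.2934 = 3.4083
Ranking by B (broadest → narrowest): Species B (3.41) > Species D (3.02) > Species A (2.26) > Species C (2.10)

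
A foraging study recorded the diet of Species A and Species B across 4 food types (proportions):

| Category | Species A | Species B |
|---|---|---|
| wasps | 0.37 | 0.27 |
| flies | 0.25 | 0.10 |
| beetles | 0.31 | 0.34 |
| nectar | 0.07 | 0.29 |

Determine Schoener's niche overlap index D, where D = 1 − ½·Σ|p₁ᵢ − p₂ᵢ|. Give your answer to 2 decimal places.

0.75

Σ|p₁ᵢ − p₂ᵢ| = 0.10 + 0.15 + 0.03 + 0.22 = 0.50
D = 1 − ½ × 0.50 = 1 − 0.250 = 0.7500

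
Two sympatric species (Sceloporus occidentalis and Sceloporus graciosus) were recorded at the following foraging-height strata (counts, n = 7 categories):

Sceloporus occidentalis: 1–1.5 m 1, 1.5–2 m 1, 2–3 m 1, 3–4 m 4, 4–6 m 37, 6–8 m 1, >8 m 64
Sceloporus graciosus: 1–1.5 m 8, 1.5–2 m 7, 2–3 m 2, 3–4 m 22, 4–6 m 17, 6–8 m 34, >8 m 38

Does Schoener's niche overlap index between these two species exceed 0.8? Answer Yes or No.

Proportions for Sceloporus occidentalis (n=109): 1/109=0.0092, 1/109=0.0092, 1/109=0.0092, 4/109=0.0367, 37/109=0.3394, 1/109=0.0092, 64/109=0.5872
Proportions for Sceloporus graciosus (n=128): 8/128=0.0625, 7/128=0.0547, 2/128=0.0156, 22/128=0.1719, 17/128=0.1328, 34/128=0.2656, 38/128=0.2969
Σ|p₁ᵢ − p₂ᵢ| = 0.0533 + 0.0455 + 0.0064 + 0.1352 + 0.2066 + 0.2564 + 0.2903 = 0.9937
D = 1 − ½ × 0.9937 = 1 − 0.49685 = 0.50315
D = 0.50315 < 0.8 → No.

No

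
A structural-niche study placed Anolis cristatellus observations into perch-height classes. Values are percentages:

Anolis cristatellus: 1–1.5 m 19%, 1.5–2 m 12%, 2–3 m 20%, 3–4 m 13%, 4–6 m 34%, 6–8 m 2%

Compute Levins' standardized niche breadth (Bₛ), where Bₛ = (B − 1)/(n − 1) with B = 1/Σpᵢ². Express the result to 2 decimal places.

0.70

Convert percentages to proportions (divide by 100).
Σpᵢ² = 0.19² + 0.12² + 0.20² + 0.13² + 0.34² + 0.02² = 0.0361 + 0.0144 + 0.0400 + 0.0169 + 0.1156 + 0.0004 = 0.2234
B = 1 / 0.2234 = 4.4763
Bₛ = (B − 1)/(n − 1) = (4.4763 − 1)/(6 − 1) = 3.4763/5 = 0.6953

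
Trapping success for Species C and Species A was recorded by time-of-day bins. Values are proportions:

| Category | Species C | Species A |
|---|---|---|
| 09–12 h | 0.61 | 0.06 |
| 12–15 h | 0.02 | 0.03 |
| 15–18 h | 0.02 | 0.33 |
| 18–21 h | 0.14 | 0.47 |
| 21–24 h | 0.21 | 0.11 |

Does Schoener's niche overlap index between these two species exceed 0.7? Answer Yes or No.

Σ|p₁ᵢ − p₂ᵢ| = 0.55 + 0.01 + 0.31 + 0.33 + 0.10 = 1.30
D = 1 − ½ × 1.30 = 1 − 0.650 = 0.3500
D = 0.3500 < 0.7 → No.

No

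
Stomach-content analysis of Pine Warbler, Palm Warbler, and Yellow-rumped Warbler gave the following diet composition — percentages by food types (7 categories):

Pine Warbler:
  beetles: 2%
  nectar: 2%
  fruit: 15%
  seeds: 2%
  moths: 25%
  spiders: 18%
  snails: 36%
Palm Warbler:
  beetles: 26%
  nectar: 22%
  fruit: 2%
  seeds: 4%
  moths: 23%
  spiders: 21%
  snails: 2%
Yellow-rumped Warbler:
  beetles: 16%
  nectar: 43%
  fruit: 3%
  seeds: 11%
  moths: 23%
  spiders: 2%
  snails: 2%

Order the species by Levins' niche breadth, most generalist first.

Palm Warbler > Pine Warbler > Yellow-rumped Warbler

Convert percentages to proportions (divide by 100).
Σp_Pineᵢ² = 0.02² + 0.02² + 0.15² + 0.02² + 0.25² + 0.18² + 0.36² = 0.0004 + 0.0004 + 0.0225 + 0.0004 + 0.0625 + 0.0324 + 0.1296 = 0.2482
B_Pine = 1 / 0.2482 = 4.0290
Σp_Palmᵢ² = 0.26² + 0.22² + 0.02² + 0.04² + 0.23² + 0.21² + 0.02² = 0.0676 + 0.0484 + 0.0004 + 0.0016 + 0.0529 + 0.0441 + 0.0004 = 0.2154
B_Palm = 1 / 0.2154 = 4.6425
Σp_Yellᵢ² = 0.16² + 0.43² + 0.03² + 0.11² + 0.23² + 0.02² + 0.02² = 0.0256 + 0.1849 + 0.0009 + 0.0121 + 0.0529 + 0.0004 + 0.0004 = 0.2772
B_Yell = 1 / 0.2772 = 3.6075
Ranking by B (broadest → narrowest): Palm Warbler (4.64) > Pine Warbler (4.03) > Yellow-rumped Warbler (3.61)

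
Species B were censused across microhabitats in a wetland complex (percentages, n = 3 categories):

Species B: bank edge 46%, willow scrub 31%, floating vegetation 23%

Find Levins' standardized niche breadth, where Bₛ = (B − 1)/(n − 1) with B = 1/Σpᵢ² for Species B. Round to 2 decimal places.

Convert percentages to proportions (divide by 100).
Σpᵢ² = 0.46² + 0.31² + 0.23² = 0.2116 + 0.0961 + 0.0529 = 0.3606
B = 1 / 0.3606 = 2.7732
Bₛ = (B − 1)/(n − 1) = (2.7732 − 1)/(3 − 1) = 1.7732/2 = 0.8866

0.89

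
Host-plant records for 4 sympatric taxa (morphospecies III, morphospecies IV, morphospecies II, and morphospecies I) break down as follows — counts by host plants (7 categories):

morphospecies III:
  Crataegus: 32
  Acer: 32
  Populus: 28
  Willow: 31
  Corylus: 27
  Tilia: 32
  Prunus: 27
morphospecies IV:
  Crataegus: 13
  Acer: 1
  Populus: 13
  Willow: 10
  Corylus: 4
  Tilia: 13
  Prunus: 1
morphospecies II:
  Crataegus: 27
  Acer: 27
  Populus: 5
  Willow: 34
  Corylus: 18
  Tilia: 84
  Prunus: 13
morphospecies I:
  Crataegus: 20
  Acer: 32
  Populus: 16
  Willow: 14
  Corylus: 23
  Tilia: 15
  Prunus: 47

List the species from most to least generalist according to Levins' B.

morphospecies III > morphospecies I > morphospecies IV > morphospecies II

Proportions for morphospecies III (n=209): 32/209=0.1531, 32/209=0.1531, 28/209=0.1340, 31/209=0.1483, 27/209=0.1292, 32/209=0.1531, 27/209=0.1292
Proportions for morphospecies IV (n=55): 13/55=0.2364, 1/55=0.0182, 13/55=0.2364, 10/55=0.1818, 4/55=0.0727, 13/55=0.2364, 1/55=0.0182
Proportions for morphospecies II (n=208): 27/208=0.1298, 27/208=0.1298, 5/208=0.0240, 34/208=0.1635, 18/208=0.0865, 84/208=0.4038, 13/208=0.0625
Proportions for morphospecies I (n=167): 20/167=0.1198, 32/167=0.1916, 16/167=0.0958, 14/167=0.0838, 23/167=0.1377, 15/167=0.0898, 47/167=0.2814
Σp_IIIᵢ² = 0.1531² + 0.1531² + 0.1340² + 0.1483² + 0.1292² + 0.1531² + 0.1292² = 0.023440 + 0.023440 + 0.017956 + 0.021993 + 0.016693 + 0.023440 + 0.016693 = 0.143655
B_III = 1 / 0.143655 = 6.9611
Σp_IVᵢ² = 0.2364² + 0.0182² + 0.2364² + 0.1818² + 0.0727² + 0.2364² + 0.0182² = 0.055885 + 0.000331 + 0.055885 + 0.033051 + 0.005285 + 0.055885 + 0.000331 = 0.206653
B_IV = 1 / 0.206653 = 4.8390
Σp_IIᵢ² = 0.1298² + 0.1298² + 0.0240² + 0.1635² + 0.0865² + 0.4038² + 0.0625² = 0.016848 + 0.016848 + 0.000576 + 0.026732 + 0.007482 + 0.163054 + 0.003906 = 0.235446
B_II = 1 / 0.235446 = 4.2473
Σp_Iᵢ² = 0.1198² + 0.1916² + 0.0958² + 0.0838² + 0.1377² + 0.0898² + 0.2814² = 0.014352 + 0.036711 + 0.009178 + 0.007022 + 0.018961 + 0.008064 + 0.079186 = 0.173474
B_I = 1 / 0.173474 = 5.7646
Ranking by B (broadest → narrowest): morphospecies III (6.96) > morphospecies I (5.76) > morphospecies IV (4.84) > morphospecies II (4.25)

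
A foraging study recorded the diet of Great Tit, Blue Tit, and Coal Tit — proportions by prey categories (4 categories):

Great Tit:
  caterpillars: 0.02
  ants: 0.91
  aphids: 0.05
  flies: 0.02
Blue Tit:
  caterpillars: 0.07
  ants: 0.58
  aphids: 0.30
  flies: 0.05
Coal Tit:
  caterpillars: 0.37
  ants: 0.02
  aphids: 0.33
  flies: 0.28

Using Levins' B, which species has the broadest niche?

Σp_Greaᵢ² = 0.02² + 0.91² + 0.05² + 0.02² = 0.0004 + 0.8281 + 0.0025 + 0.0004 = 0.8314
B_Grea = 1 / 0.8314 = 1.2028
Σp_Blueᵢ² = 0.07² + 0.58² + 0.30² + 0.05² = 0.0049 + 0.3364 + 0.0900 + 0.0025 = 0.4338
B_Blue = 1 / 0.4338 = 2.3052
Σp_Coalᵢ² = 0.37² + 0.02² + 0.33² + 0.28² = 0.1369 + 0.0004 + 0.1089 + 0.0784 = 0.3246
B_Coal = 1 / 0.3246 = 3.0807
Highest B → broadest niche (most generalist): Coal Tit (B = 3.08).

Coal Tit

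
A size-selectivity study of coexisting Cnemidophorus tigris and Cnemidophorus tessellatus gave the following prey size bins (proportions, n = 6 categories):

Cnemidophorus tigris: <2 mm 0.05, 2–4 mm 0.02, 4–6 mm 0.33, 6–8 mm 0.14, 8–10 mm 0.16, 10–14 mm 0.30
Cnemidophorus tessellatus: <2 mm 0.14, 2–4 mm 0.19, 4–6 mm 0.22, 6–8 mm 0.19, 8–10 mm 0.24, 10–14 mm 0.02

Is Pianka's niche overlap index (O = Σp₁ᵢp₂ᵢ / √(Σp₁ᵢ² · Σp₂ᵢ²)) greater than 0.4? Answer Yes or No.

Yes

Σ p₁ᵢp₂ᵢ = 0.0070 + 0.0038 + 0.0726 + 0.0266 + 0.0384 + 0.0060 = 0.1544
Σp_1ᵢ² = 0.05² + 0.02² + 0.33² + 0.14² + 0.16² + 0.30² = 0.0025 + 0.0004 + 0.1089 + 0.0196 + 0.0256 + 0.0900 = 0.2470
Σp_2ᵢ² = 0.14² + 0.19² + 0.22² + 0.19² + 0.24² + 0.02² = 0.0196 + 0.0361 + 0.0484 + 0.0361 + 0.0576 + 0.0004 = 0.1982
O = 0.1544 / √(0.2470 × 0.1982) = 0.1544 / 0.22126 = 0.6978
O = 0.6978 > 0.4 → Yes.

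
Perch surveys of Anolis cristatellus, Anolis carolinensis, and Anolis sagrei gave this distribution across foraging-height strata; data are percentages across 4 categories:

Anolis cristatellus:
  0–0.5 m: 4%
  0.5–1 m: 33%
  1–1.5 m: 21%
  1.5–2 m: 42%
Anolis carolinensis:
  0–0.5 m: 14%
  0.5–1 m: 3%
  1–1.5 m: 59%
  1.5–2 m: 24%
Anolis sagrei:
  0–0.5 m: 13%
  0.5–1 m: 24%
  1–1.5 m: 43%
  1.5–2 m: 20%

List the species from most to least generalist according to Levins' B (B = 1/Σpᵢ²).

Convert percentages to proportions (divide by 100).
Σp_crisᵢ² = 0.04² + 0.33² + 0.21² + 0.42² = 0.0016 + 0.1089 + 0.0441 + 0.1764 = 0.3310
B_cris = 1 / 0.3310 = 3.0211
Σp_caroᵢ² = 0.14² + 0.03² + 0.59² + 0.24² = 0.0196 + 0.0009 + 0.3481 + 0.0576 = 0.4262
B_caro = 1 / 0.4262 = 2.3463
Σp_sagrᵢ² = 0.13² + 0.24² + 0.43² + 0.20² = 0.0169 + 0.0576 + 0.1849 + 0.0400 = 0.2994
B_sagr = 1 / 0.2994 = 3.3400
Ranking by B (broadest → narrowest): Anolis sagrei (3.34) > Anolis cristatellus (3.02) > Anolis carolinensis (2.35)

Anolis sagrei > Anolis cristatellus > Anolis carolinensis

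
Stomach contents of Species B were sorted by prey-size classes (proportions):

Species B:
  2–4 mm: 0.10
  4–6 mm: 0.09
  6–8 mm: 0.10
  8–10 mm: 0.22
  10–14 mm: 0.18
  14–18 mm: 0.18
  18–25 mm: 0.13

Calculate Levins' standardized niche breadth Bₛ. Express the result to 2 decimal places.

Σpᵢ² = 0.10² + 0.09² + 0.10² + 0.22² + 0.18² + 0.18² + 0.13² = 0.0100 + 0.0081 + 0.0100 + 0.0484 + 0.0324 + 0.0324 + 0.0169 = 0.1582
B = 1 / 0.1582 = 6.3211
Bₛ = (B − 1)/(n − 1) = (6.3211 − 1)/(7 − 1) = 5.3211/6 = 0.8869

0.89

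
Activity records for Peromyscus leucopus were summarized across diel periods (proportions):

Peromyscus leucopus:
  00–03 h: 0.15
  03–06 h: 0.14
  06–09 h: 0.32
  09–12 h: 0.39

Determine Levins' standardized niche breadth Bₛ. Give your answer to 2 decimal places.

Σpᵢ² = 0.15² + 0.14² + 0.32² + 0.39² = 0.0225 + 0.0196 + 0.1024 + 0.1521 = 0.2966
B = 1 / 0.2966 = 3.3715
Bₛ = (B − 1)/(n − 1) = (3.3715 − 1)/(4 − 1) = 2.3715/3 = 0.7905

0.79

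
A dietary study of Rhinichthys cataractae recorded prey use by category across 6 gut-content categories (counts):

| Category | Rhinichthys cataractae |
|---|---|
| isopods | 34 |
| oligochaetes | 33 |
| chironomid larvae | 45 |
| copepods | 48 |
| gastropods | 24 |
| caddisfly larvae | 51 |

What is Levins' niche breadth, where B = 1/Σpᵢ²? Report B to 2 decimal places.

5.66

Proportions for Rhinichthys cataractae (n=235): 34/235=0.1447, 33/235=0.1404, 45/235=0.1915, 48/235=0.2043, 24/235=0.1021, 51/235=0.2170
Σpᵢ² = 0.1447² + 0.1404² + 0.1915² + 0.2043² + 0.1021² + 0.2170² = 0.020938 + 0.019712 + 0.036672 + 0.041738 + 0.010424 + 0.047089 = 0.176573
B = 1 / 0.176573 = 5.6634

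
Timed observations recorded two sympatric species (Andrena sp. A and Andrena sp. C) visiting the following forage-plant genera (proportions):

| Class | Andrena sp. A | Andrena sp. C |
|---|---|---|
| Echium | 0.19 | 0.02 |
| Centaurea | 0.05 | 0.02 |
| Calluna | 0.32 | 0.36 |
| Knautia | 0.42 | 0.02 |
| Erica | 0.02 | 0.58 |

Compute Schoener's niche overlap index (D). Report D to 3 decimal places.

Σ|p₁ᵢ − p₂ᵢ| = 0.17 + 0.03 + 0.04 + 0.40 + 0.56 = 1.20
D = 1 − ½ × 1.20 = 1 − 0.600 = 0.40000

0.400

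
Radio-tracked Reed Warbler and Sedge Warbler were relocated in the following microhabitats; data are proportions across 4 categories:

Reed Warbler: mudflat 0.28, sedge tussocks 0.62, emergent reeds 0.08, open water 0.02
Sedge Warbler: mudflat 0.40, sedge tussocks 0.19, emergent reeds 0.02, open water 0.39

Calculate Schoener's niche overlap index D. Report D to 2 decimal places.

0.51

Σ|p₁ᵢ − p₂ᵢ| = 0.12 + 0.43 + 0.06 + 0.37 = 0.98
D = 1 − ½ × 0.98 = 1 − 0.490 = 0.5100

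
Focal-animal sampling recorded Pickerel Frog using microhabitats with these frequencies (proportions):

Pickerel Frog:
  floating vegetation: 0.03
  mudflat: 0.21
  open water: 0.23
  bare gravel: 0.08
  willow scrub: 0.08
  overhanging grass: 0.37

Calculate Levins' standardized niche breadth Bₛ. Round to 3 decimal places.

0.608

Σpᵢ² = 0.03² + 0.21² + 0.23² + 0.08² + 0.08² + 0.37² = 0.0009 + 0.0441 + 0.0529 + 0.0064 + 0.0064 + 0.1369 = 0.2476
B = 1 / 0.2476 = 4.03877
Bₛ = (B − 1)/(n − 1) = (4.03877 − 1)/(6 − 1) = 3.03877/5 = 0.60775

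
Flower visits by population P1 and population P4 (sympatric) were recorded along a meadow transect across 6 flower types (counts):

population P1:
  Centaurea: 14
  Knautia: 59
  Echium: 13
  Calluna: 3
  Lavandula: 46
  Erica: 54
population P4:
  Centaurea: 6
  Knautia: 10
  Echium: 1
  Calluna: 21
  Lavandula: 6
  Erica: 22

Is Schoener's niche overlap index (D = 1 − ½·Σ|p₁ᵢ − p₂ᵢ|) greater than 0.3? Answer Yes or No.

Proportions for population P1 (n=189): 14/189=0.0741, 59/189=0.3122, 13/189=0.0688, 3/189=0.0159, 46/189=0.2434, 54/189=0.2857
Proportions for population P4 (n=66): 6/66=0.0909, 10/66=0.1515, 1/66=0.0152, 21/66=0.3182, 6/66=0.0909, 22/66=0.3333
Σ|p₁ᵢ − p₂ᵢ| = 0.0168 + 0.1607 + 0.0536 + 0.3023 + 0.1525 + 0.0476 = 0.7335
D = 1 − ½ × 0.7335 = 1 − 0.36675 = 0.63325
D = 0.63325 > 0.3 → Yes.

Yes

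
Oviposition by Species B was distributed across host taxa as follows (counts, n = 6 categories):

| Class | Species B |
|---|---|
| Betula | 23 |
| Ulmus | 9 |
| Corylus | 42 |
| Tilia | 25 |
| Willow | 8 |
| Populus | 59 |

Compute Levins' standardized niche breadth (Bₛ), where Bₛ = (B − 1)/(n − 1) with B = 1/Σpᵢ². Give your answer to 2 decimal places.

Proportions for Species B (n=166): 23/166=0.1386, 9/166=0.0542, 42/166=0.2530, 25/166=0.1506, 8/166=0.0482, 59/166=0.3554
Σpᵢ² = 0.1386² + 0.0542² + 0.2530² + 0.1506² + 0.0482² + 0.3554² = 0.019210 + 0.002938 + 0.064009 + 0.022680 + 0.002323 + 0.126309 = 0.237469
B = 1 / 0.237469 = 4.2111
Bₛ = (B − 1)/(n − 1) = (4.2111 − 1)/(6 − 1) = 3.2111/5 = 0.6422

0.64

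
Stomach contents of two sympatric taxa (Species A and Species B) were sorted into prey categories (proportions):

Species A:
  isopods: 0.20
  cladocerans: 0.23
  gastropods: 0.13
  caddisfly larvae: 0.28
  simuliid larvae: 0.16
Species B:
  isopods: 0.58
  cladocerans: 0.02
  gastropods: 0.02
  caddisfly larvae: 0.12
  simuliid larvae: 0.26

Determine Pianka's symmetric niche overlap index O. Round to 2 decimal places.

Σ p₁ᵢp₂ᵢ = 0.1160 + 0.0046 + 0.0026 + 0.0336 + 0.0416 = 0.1984
Σp_1ᵢ² = 0.20² + 0.23² + 0.13² + 0.28² + 0.16² = 0.0400 + 0.0529 + 0.0169 + 0.0784 + 0.0256 = 0.2138
Σp_2ᵢ² = 0.58² + 0.02² + 0.02² + 0.12² + 0.26² = 0.3364 + 0.0004 + 0.0004 + 0.0144 + 0.0676 = 0.4192
O = 0.1984 / √(0.2138 × 0.4192) = 0.1984 / 0.29937 = 0.6627

0.66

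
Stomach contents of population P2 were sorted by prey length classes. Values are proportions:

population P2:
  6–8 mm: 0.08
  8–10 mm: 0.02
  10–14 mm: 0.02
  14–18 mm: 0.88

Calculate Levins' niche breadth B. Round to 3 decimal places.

Σpᵢ² = 0.08² + 0.02² + 0.02² + 0.88² = 0.0064 + 0.0004 + 0.0004 + 0.7744 = 0.7816
B = 1 / 0.7816 = 1.27943

1.279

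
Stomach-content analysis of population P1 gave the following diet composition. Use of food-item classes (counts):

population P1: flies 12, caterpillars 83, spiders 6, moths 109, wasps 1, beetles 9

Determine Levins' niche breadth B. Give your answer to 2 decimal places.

2.54

Proportions for population P1 (n=220): 12/220=0.0545, 83/220=0.3773, 6/220=0.0273, 109/220=0.4955, 1/220=0.0045, 9/220=0.0409
Σpᵢ² = 0.0545² + 0.3773² + 0.0273² + 0.4955² + 0.0045² + 0.0409² = 0.002970 + 0.142355 + 0.000745 + 0.245520 + 0.000020 + 0.001673 = 0.393283
B = 1 / 0.393283 = 2.5427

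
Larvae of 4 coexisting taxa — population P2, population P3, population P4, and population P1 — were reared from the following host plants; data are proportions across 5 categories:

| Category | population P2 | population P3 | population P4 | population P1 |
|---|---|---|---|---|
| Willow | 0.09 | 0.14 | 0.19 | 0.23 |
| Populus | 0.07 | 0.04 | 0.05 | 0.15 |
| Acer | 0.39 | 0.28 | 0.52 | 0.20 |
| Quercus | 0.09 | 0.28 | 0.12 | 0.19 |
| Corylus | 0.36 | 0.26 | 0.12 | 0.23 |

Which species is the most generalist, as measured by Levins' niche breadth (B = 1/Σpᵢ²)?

Σp_P2ᵢ² = 0.09² + 0.07² + 0.39² + 0.09² + 0.36² = 0.0081 + 0.0049 + 0.1521 + 0.0081 + 0.1296 = 0.3028
B_P2 = 1 / 0.3028 = 3.3025
Σp_P3ᵢ² = 0.14² + 0.04² + 0.28² + 0.28² + 0.26² = 0.0196 + 0.0016 + 0.0784 + 0.0784 + 0.0676 = 0.2456
B_P3 = 1 / 0.2456 = 4.0717
Σp_P4ᵢ² = 0.19² + 0.05² + 0.52² + 0.12² + 0.12² = 0.0361 + 0.0025 + 0.2704 + 0.0144 + 0.0144 = 0.3378
B_P4 = 1 / 0.3378 = 2.9603
Σp_P1ᵢ² = 0.23² + 0.15² + 0.20² + 0.19² + 0.23² = 0.0529 + 0.0225 + 0.0400 + 0.0361 + 0.0529 = 0.2044
B_P1 = 1 / 0.2044 = 4.8924
Highest B → broadest niche (most generalist): population P1 (B = 4.89).

population P1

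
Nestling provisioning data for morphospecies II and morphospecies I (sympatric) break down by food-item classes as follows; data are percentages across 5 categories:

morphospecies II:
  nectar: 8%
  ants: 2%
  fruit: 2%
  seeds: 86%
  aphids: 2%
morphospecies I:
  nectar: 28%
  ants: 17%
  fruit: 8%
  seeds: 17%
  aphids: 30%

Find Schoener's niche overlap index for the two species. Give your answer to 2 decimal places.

Convert percentages to proportions (divide by 100).
Σ|p₁ᵢ − p₂ᵢ| = 0.20 + 0.15 + 0.06 + 0.69 + 0.28 = 1.38
D = 1 − ½ × 1.38 = 1 − 0.690 = 0.3100

0.31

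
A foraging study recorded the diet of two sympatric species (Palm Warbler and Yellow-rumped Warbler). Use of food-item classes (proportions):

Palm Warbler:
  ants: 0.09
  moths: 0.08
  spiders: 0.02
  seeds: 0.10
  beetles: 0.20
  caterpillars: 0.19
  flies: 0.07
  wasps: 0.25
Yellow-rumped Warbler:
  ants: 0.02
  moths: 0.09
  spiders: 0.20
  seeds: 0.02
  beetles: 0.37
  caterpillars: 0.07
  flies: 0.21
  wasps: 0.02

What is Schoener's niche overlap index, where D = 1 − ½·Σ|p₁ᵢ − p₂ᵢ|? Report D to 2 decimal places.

Σ|p₁ᵢ − p₂ᵢ| = 0.07 + 0.01 + 0.18 + 0.08 + 0.17 + 0.12 + 0.14 + 0.23 = 1.00
D = 1 − ½ × 1.00 = 1 − 0.500 = 0.5000

0.50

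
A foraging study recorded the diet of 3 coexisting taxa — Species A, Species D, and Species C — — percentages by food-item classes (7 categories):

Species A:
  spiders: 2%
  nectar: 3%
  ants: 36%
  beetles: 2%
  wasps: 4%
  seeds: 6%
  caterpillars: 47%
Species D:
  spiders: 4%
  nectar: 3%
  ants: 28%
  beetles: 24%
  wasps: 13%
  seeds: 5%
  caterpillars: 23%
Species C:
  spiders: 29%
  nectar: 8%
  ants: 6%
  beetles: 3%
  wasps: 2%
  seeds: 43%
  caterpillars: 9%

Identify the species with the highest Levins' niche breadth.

Convert percentages to proportions (divide by 100).
Σp_Aᵢ² = 0.02² + 0.03² + 0.36² + 0.02² + 0.04² + 0.06² + 0.47² = 0.0004 + 0.0009 + 0.1296 + 0.0004 + 0.0016 + 0.0036 + 0.2209 = 0.3574
B_A = 1 / 0.3574 = 2.7980
Σp_Dᵢ² = 0.04² + 0.03² + 0.28² + 0.24² + 0.13² + 0.05² + 0.23² = 0.0016 + 0.0009 + 0.0784 + 0.0576 + 0.0169 + 0.0025 + 0.0529 = 0.2108
B_D = 1 / 0.2108 = 4.7438
Σp_Cᵢ² = 0.29² + 0.08² + 0.06² + 0.03² + 0.02² + 0.43² + 0.09² = 0.0841 + 0.0064 + 0.0036 + 0.0009 + 0.0004 + 0.1849 + 0.0081 = 0.2884
B_C = 1 / 0.2884 = 3.4674
Highest B → broadest niche (most generalist): Species D (B = 4.74).

Species D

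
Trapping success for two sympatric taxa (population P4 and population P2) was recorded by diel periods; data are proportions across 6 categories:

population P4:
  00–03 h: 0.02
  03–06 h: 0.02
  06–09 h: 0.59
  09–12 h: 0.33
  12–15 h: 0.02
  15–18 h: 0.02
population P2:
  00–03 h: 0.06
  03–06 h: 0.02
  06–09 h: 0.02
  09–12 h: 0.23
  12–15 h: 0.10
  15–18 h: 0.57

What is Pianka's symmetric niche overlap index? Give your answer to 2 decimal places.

0.24

Σ p₁ᵢp₂ᵢ = 0.0012 + 0.0004 + 0.0118 + 0.0759 + 0.0020 + 0.0114 = 0.1027
Σp_1ᵢ² = 0.02² + 0.02² + 0.59² + 0.33² + 0.02² + 0.02² = 0.0004 + 0.0004 + 0.3481 + 0.1089 + 0.0004 + 0.0004 = 0.4586
Σp_2ᵢ² = 0.06² + 0.02² + 0.02² + 0.23² + 0.10² + 0.57² = 0.0036 + 0.0004 + 0.0004 + 0.0529 + 0.0100 + 0.3249 = 0.3922
O = 0.1027 / √(0.4586 × 0.3922) = 0.1027 / 0.42410 = 0.2422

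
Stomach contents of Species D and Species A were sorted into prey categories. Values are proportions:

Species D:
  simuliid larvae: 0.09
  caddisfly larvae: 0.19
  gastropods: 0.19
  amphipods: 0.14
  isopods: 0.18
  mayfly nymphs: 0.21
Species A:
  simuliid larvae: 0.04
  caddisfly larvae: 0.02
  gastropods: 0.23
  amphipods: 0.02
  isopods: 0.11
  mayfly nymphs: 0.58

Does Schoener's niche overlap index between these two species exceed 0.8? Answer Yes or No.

Σ|p₁ᵢ − p₂ᵢ| = 0.05 + 0.17 + 0.04 + 0.12 + 0.07 + 0.37 = 0.82
D = 1 − ½ × 0.82 = 1 − 0.410 = 0.5900
D = 0.5900 < 0.8 → No.

No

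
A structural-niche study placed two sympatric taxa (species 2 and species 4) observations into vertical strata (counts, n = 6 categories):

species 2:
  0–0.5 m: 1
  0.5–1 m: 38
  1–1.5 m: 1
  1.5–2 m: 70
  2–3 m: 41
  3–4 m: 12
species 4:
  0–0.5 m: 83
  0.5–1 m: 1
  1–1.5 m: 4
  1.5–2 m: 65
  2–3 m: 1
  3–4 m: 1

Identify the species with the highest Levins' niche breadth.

species 2

Proportions for species 2 (n=163): 1/163=0.0061, 38/163=0.2331, 1/163=0.0061, 70/163=0.4294, 41/163=0.2515, 12/163=0.0736
Proportions for species 4 (n=155): 83/155=0.5355, 1/155=0.0065, 4/155=0.0258, 65/155=0.4194, 1/155=0.0065, 1/155=0.0065
Σp_2ᵢ² = 0.0061² + 0.2331² + 0.0061² + 0.4294² + 0.2515² + 0.0736² = 0.000037 + 0.054336 + 0.000037 + 0.184384 + 0.063252 + 0.005417 = 0.307463
B_2 = 1 / 0.307463 = 3.2524
Σp_4ᵢ² = 0.5355² + 0.0065² + 0.0258² + 0.4194² + 0.0065² + 0.0065² = 0.286760 + 0.000042 + 0.000666 + 0.175896 + 0.000042 + 0.000042 = 0.463448
B_4 = 1 / 0.463448 = 2.1577
Highest B → broadest niche (most generalist): species 2 (B = 3.25).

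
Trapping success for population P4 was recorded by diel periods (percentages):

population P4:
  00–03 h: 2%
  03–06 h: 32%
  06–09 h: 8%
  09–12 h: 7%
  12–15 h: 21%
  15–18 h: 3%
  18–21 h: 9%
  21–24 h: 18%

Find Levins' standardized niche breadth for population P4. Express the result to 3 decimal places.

Convert percentages to proportions (divide by 100).
Σpᵢ² = 0.02² + 0.32² + 0.08² + 0.07² + 0.21² + 0.03² + 0.09² + 0.18² = 0.0004 + 0.1024 + 0.0064 + 0.0049 + 0.0441 + 0.0009 + 0.0081 + 0.0324 = 0.1996
B = 1 / 0.1996 = 5.01002
Bₛ = (B − 1)/(n − 1) = (5.01002 − 1)/(8 − 1) = 4.01002/7 = 0.57286

0.573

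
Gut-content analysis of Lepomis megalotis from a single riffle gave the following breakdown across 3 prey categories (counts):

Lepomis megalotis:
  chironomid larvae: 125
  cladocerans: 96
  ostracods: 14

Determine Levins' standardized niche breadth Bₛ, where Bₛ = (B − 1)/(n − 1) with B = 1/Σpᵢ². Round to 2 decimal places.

0.60

Proportions for Lepomis megalotis (n=235): 125/235=0.5319, 96/235=0.4085, 14/235=0.0596
Σpᵢ² = 0.5319² + 0.4085² + 0.0596² = 0.282918 + 0.166872 + 0.003552 = 0.453342
B = 1 / 0.453342 = 2.2058
Bₛ = (B − 1)/(n − 1) = (2.2058 − 1)/(3 − 1) = 1.2058/2 = 0.6029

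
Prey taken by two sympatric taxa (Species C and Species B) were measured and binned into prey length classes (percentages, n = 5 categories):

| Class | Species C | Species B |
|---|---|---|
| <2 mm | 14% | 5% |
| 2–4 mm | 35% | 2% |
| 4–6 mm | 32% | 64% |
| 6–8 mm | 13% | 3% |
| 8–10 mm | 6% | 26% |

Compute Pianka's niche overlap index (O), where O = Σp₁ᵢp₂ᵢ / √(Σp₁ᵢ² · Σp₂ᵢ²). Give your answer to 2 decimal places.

0.67

Convert percentages to proportions (divide by 100).
Σ p₁ᵢp₂ᵢ = 0.0070 + 0.0070 + 0.2048 + 0.0039 + 0.0156 = 0.2383
Σp_1ᵢ² = 0.14² + 0.35² + 0.32² + 0.13² + 0.06² = 0.0196 + 0.1225 + 0.1024 + 0.0169 + 0.0036 = 0.2650
Σp_2ᵢ² = 0.05² + 0.02² + 0.64² + 0.03² + 0.26² = 0.0025 + 0.0004 + 0.4096 + 0.0009 + 0.0676 = 0.4810
O = 0.2383 / √(0.2650 × 0.4810) = 0.2383 / 0.35702 = 0.6675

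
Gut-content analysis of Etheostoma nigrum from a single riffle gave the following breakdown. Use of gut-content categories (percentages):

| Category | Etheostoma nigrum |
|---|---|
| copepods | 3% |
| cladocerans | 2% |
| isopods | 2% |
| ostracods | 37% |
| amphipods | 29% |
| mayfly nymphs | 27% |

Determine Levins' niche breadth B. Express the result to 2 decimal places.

3.38

Convert percentages to proportions (divide by 100).
Σpᵢ² = 0.03² + 0.02² + 0.02² + 0.37² + 0.29² + 0.27² = 0.0009 + 0.0004 + 0.0004 + 0.1369 + 0.0841 + 0.0729 = 0.2956
B = 1 / 0.2956 = 3.3829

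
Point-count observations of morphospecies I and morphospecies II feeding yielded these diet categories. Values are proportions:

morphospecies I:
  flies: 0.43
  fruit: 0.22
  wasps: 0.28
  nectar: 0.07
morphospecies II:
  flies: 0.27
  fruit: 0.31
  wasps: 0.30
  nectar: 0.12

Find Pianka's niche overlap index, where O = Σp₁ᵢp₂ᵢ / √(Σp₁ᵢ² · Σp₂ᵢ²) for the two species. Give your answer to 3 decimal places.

0.940

Σ p₁ᵢp₂ᵢ = 0.1161 + 0.0682 + 0.0840 + 0.0084 = 0.2767
Σp_1ᵢ² = 0.43² + 0.22² + 0.28² + 0.07² = 0.1849 + 0.0484 + 0.0784 + 0.0049 = 0.3166
Σp_2ᵢ² = 0.27² + 0.31² + 0.30² + 0.12² = 0.0729 + 0.0961 + 0.0900 + 0.0144 = 0.2734
O = 0.2767 / √(0.3166 × 0.2734) = 0.2767 / 0.294208 = 0.94049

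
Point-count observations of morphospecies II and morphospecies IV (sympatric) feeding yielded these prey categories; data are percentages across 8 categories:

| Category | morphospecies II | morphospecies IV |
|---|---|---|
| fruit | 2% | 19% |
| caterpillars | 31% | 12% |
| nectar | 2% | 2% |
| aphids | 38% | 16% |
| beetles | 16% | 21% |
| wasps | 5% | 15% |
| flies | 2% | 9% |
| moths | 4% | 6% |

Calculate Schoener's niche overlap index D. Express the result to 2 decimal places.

0.59

Convert percentages to proportions (divide by 100).
Σ|p₁ᵢ − p₂ᵢ| = 0.17 + 0.19 + 0.00 + 0.22 + 0.05 + 0.10 + 0.07 + 0.02 = 0.82
D = 1 − ½ × 0.82 = 1 − 0.410 = 0.5900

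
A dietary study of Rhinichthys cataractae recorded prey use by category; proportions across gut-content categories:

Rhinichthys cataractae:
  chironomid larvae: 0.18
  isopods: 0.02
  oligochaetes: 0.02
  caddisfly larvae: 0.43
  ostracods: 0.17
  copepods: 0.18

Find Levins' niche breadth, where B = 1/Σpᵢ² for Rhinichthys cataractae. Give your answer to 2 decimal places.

Σpᵢ² = 0.18² + 0.02² + 0.02² + 0.43² + 0.17² + 0.18² = 0.0324 + 0.0004 + 0.0004 + 0.1849 + 0.0289 + 0.0324 = 0.2794
B = 1 / 0.2794 = 3.5791

3.58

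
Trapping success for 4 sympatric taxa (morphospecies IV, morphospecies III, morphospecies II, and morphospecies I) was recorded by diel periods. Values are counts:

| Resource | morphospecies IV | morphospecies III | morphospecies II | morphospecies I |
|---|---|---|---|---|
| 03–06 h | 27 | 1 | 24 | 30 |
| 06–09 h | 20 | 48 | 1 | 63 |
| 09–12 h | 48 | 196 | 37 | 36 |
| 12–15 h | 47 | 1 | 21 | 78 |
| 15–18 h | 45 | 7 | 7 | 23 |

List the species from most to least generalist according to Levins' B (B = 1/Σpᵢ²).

Proportions for morphospecies IV (n=187): 27/187=0.1444, 20/187=0.1070, 48/187=0.2567, 47/187=0.2513, 45/187=0.2406
Proportions for morphospecies III (n=253): 1/253=0.0040, 48/253=0.1897, 196/253=0.7747, 1/253=0.0040, 7/253=0.0277
Proportions for morphospecies II (n=90): 24/90=0.2667, 1/90=0.0111, 37/90=0.4111, 21/90=0.2333, 7/90=0.0778
Proportions for morphospecies I (n=230): 30/230=0.1304, 63/230=0.2739, 36/230=0.1565, 78/230=0.3391, 23/230=0.1000
Σp_IVᵢ² = 0.1444² + 0.1070² + 0.2567² + 0.2513² + 0.2406² = 0.020851 + 0.011449 + 0.065895 + 0.063152 + 0.057888 = 0.219235
B_IV = 1 / 0.219235 = 4.5613
Σp_IIIᵢ² = 0.0040² + 0.1897² + 0.7747² + 0.0040² + 0.0277² = 0.000016 + 0.035986 + 0.600160 + 0.000016 + 0.000767 = 0.636945
B_III = 1 / 0.636945 = 1.5700
Σp_IIᵢ² = 0.2667² + 0.0111² + 0.4111² + 0.2333² + 0.0778² = 0.071129 + 0.000123 + 0.169003 + 0.054429 + 0.006053 = 0.300737
B_II = 1 / 0.300737 = 3.3252
Σp_Iᵢ² = 0.1304² + 0.2739² + 0.1565² + 0.3391² + 0.1000² = 0.017004 + 0.075021 + 0.024492 + 0.114989 + 0.010000 = 0.241506
B_I = 1 / 0.241506 = 4.1407
Ranking by B (broadest → narrowest): morphospecies IV (4.56) > morphospecies I (4.14) > morphospecies II (3.33) > morphospecies III (1.57)

morphospecies IV > morphospecies I > morphospecies II > morphospecies III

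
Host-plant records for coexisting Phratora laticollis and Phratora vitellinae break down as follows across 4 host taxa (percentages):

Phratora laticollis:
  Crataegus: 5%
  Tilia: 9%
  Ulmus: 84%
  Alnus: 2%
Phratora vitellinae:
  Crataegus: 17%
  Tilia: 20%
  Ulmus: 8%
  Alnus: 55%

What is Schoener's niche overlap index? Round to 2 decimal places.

0.24

Convert percentages to proportions (divide by 100).
Σ|p₁ᵢ − p₂ᵢ| = 0.12 + 0.11 + 0.76 + 0.53 = 1.52
D = 1 − ½ × 1.52 = 1 − 0.760 = 0.2400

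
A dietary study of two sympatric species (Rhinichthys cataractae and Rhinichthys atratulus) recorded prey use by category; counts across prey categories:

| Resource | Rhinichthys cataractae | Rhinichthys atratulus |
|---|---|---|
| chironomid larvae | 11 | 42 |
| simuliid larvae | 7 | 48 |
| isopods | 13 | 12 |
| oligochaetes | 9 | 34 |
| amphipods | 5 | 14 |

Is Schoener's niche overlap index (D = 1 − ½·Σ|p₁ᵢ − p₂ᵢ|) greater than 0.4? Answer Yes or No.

Yes

Proportions for Rhinichthys cataractae (n=45): 11/45=0.2444, 7/45=0.1556, 13/45=0.2889, 9/45=0.2000, 5/45=0.1111
Proportions for Rhinichthys atratulus (n=150): 42/150=0.2800, 48/150=0.3200, 12/150=0.0800, 34/150=0.2267, 14/150=0.0933
Σ|p₁ᵢ − p₂ᵢ| = 0.0356 + 0.1644 + 0.2089 + 0.0267 + 0.0178 = 0.4534
D = 1 − ½ × 0.4534 = 1 − 0.22670 = 0.77330
D = 0.77330 > 0.4 → Yes.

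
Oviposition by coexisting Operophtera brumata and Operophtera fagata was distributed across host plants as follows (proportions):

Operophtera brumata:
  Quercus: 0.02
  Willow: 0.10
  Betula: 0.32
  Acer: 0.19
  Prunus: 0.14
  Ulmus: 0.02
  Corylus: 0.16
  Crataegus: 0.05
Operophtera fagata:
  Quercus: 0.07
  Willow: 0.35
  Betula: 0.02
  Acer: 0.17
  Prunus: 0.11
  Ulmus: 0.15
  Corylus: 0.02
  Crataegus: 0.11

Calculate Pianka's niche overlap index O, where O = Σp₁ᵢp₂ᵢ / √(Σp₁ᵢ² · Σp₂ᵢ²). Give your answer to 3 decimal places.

0.510

Σ p₁ᵢp₂ᵢ = 0.0014 + 0.0350 + 0.0064 + 0.0323 + 0.0154 + 0.0030 + 0.0032 + 0.0055 = 0.1022
Σp_1ᵢ² = 0.02² + 0.10² + 0.32² + 0.19² + 0.14² + 0.02² + 0.16² + 0.05² = 0.0004 + 0.0100 + 0.1024 + 0.0361 + 0.0196 + 0.0004 + 0.0256 + 0.0025 = 0.1970
Σp_2ᵢ² = 0.07² + 0.35² + 0.02² + 0.17² + 0.11² + 0.15² + 0.02² + 0.11² = 0.0049 + 0.1225 + 0.0004 + 0.0289 + 0.0121 + 0.0225 + 0.0004 + 0.0121 = 0.2038
O = 0.1022 / √(0.1970 × 0.2038) = 0.1022 / 0.200371 = 0.51005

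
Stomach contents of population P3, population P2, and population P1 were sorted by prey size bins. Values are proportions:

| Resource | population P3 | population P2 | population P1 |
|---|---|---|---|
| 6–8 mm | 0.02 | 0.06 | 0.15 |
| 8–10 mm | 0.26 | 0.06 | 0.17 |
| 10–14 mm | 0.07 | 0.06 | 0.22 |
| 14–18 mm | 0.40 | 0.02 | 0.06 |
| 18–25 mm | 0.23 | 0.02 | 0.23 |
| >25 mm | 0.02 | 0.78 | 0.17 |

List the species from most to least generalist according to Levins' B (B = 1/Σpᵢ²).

Σp_P3ᵢ² = 0.02² + 0.26² + 0.07² + 0.40² + 0.23² + 0.02² = 0.0004 + 0.0676 + 0.0049 + 0.1600 + 0.0529 + 0.0004 = 0.2862
B_P3 = 1 / 0.2862 = 3.4941
Σp_P2ᵢ² = 0.06² + 0.06² + 0.06² + 0.02² + 0.02² + 0.78² = 0.0036 + 0.0036 + 0.0036 + 0.0004 + 0.0004 + 0.6084 = 0.6200
B_P2 = 1 / 0.6200 = 1.6129
Σp_P1ᵢ² = 0.15² + 0.17² + 0.22² + 0.06² + 0.23² + 0.17² = 0.0225 + 0.0289 + 0.0484 + 0.0036 + 0.0529 + 0.0289 = 0.1852
B_P1 = 1 / 0.1852 = 5.3996
Ranking by B (broadest → narrowest): population P1 (5.40) > population P3 (3.49) > population P2 (1.61)

population P1 > population P3 > population P2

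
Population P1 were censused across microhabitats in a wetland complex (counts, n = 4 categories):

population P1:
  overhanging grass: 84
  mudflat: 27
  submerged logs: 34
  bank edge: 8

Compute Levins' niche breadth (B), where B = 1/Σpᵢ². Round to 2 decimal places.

Proportions for population P1 (n=153): 84/153=0.5490, 27/153=0.1765, 34/153=0.2222, 8/153=0.0523
Σpᵢ² = 0.5490² + 0.1765² + 0.2222² + 0.0523² = 0.301401 + 0.031152 + 0.049373 + 0.002735 = 0.384661
B = 1 / 0.384661 = 2.5997

2.60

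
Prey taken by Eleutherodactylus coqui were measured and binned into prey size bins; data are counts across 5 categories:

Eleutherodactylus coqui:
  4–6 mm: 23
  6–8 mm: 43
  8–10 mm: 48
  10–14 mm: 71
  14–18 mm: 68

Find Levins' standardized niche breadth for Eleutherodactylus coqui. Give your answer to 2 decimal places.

Proportions for Eleutherodactylus coqui (n=253): 23/253=0.0909, 43/253=0.1700, 48/253=0.1897, 71/253=0.2806, 68/253=0.2688
Σpᵢ² = 0.0909² + 0.1700² + 0.1897² + 0.2806² + 0.2688² = 0.008263 + 0.028900 + 0.035986 + 0.078736 + 0.072253 = 0.224138
B = 1 / 0.224138 = 4.4615
Bₛ = (B − 1)/(n − 1) = (4.4615 − 1)/(5 − 1) = 3.4615/4 = 0.8654

0.87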